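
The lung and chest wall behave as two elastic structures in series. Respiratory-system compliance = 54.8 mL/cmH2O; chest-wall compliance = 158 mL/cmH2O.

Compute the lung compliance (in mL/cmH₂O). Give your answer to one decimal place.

83.9

1/CL = 1/Crs − 1/Ccw.
1/CL = 1/54.8 − 1/158 = 0.01192.
CL = 83.893 mL/cmH2O.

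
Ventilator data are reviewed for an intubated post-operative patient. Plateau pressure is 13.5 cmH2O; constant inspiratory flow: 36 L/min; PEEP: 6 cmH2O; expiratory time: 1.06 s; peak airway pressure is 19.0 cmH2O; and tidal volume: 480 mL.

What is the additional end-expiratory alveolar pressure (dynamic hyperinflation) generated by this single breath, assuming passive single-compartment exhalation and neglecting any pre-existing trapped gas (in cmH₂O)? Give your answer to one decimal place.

Flow: 36 L/min ÷ 60 = 0.6 L/s.
R = (PIP − Pplat)/V̇ = (19.0 − 13.5) / 0.6 = 5.5/0.6 = 9.167 cmH2O·s/L.
C = Vt/(Pplat − PEEP) = 480.0 / (13.5 − 6) = 480.0/7.5 = 64.0 mL/cmH2O.
τ = R × C = 9.167 × 0.064 L/cmH2O = 0.5867 s.
Fraction remaining = e^(−Te/τ) = e^(−1.06/0.5867) = 0.1642; trapped volume = 480.0 × 0.1642 = 78.816 mL.
Additional alveolar pressure from trapping ≈ V_trapped / C = 78.816 / 64.0 = 1.232 cmH2O.

1.2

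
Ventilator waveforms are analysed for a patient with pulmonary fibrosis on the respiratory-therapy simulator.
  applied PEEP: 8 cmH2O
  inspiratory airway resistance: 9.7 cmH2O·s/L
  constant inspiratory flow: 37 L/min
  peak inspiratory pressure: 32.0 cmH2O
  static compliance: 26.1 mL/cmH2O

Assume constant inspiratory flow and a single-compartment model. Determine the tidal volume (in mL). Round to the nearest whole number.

470

Flow: 37 L/min ÷ 60 = 0.6167 L/s.
Equation of motion (constant flow): PIP = Vt/C + R·V̇ + PEEP.
Vt/C = PIP − R·V̇ − PEEP = 32.0 − 5.982 − 8 = 18.018 cmH2O.
Vt = C × 18.018 = 26.1 × 18.018 = 470.27 mL.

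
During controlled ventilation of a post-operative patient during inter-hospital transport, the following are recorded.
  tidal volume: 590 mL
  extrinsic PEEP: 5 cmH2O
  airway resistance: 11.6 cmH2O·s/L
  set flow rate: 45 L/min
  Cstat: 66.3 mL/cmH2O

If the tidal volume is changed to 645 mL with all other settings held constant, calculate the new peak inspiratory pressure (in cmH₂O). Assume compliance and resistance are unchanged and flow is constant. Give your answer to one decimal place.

Flow: 45 L/min ÷ 60 = 0.75 L/s.
PIP = Vt/C + R·V̇ + PEEP (constant-flow equation of motion).
Only the elastic term changes: ΔPIP = ΔVt / C = (645 − 590) / 66.3 = 0.8296 cmH2O.
Original PIP = 590/66.3 + 11.6×0.75 + 5 = 22.599 cmH2O; new PIP = 22.599 + (0.8296) = 23.429 cmH2O.

23.4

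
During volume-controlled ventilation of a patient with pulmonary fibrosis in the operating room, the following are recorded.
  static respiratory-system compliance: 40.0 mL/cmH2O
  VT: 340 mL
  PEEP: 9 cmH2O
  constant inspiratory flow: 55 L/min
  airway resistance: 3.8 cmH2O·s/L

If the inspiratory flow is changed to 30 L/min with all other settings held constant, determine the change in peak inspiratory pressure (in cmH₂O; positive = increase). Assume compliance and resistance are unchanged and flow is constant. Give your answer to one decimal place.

-1.6

Flow: 55 L/min ÷ 60 = 0.9167 L/s.
New flow: 30 L/min ÷ 60 = 0.5 L/s.
PIP = Vt/C + R·V̇ + PEEP (constant-flow equation of motion).
Only the resistive term changes: ΔPIP = R × ΔV̇ = 3.8 × (0.5 − 0.9167) = 3.8 × -0.4167 = -1.583 cmH2O.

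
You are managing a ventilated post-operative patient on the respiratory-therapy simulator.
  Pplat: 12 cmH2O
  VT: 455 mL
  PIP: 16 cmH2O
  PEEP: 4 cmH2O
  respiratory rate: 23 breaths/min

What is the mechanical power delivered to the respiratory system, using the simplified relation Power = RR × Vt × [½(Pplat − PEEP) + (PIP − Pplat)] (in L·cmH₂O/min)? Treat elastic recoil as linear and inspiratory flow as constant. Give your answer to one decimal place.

83.7

Per-breath work = Vt × [½(Pplat−PEEP) + (PIP−Pplat)] = 0.455 × [0.5×8.0 + 4.0] = 0.455 × 8.0 = 3.64 L·cmH2O.
Power = 23 × 3.64 = 83.72 L·cmH2O/min.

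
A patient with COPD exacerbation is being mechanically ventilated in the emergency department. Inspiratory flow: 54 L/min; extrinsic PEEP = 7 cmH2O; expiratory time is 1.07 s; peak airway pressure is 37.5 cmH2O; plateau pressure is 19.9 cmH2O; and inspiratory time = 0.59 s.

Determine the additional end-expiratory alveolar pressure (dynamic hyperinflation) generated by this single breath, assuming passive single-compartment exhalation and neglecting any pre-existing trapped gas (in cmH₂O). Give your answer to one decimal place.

3.4

Flow: 54 L/min ÷ 60 = 0.9 L/s.
Vt = flow × Ti = 0.9 L/s × 0.59 s × 1000 mL/L = 531.0 mL.
R = (PIP − Pplat)/V̇ = (37.5 − 19.9) / 0.9 = 17.6/0.9 = 19.556 cmH2O·s/L.
C = Vt/(Pplat − PEEP) = 531.0 / (19.9 − 7) = 531.0/12.9 = 41.163 mL/cmH2O.
τ = R × C = 19.556 × 0.04116 L/cmH2O = 0.8049 s.
Fraction remaining = e^(−Te/τ) = e^(−1.07/0.8049) = 0.2646; trapped volume = 531.0 × 0.2646 = 140.5 mL.
Additional alveolar pressure from trapping ≈ V_trapped / C = 140.5 / 41.163 = 3.413 cmH2O.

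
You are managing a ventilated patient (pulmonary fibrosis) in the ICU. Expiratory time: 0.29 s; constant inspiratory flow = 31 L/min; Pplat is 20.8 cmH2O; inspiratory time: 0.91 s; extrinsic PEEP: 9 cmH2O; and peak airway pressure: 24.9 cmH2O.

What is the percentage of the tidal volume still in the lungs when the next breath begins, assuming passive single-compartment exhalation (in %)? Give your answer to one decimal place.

Flow: 31 L/min ÷ 60 = 0.5167 L/s.
Vt = flow × Ti = 0.5167 L/s × 0.91 s × 1000 mL/L = 470.2 mL.
R = (PIP − Pplat)/V̇ = (24.9 − 20.8) / 0.5167 = 4.1/0.5167 = 7.935 cmH2O·s/L.
C = Vt/(Pplat − PEEP) = 470.2 / (20.8 − 9) = 470.2/11.8 = 39.847 mL/cmH2O.
τ = R × C = 7.935 × 0.03985 L/cmH2O = 0.3162 s.
Fraction remaining at end-expiration = e^(−Te/τ) = e^(−0.29/0.3162) = 0.3997 → 39.97%.

40.0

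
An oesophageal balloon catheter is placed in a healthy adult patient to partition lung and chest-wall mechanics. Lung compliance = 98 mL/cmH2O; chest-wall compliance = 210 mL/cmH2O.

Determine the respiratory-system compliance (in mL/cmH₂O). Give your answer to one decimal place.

66.8

Lung and chest wall are elastances in series: 1/Crs = 1/CL + 1/Ccw.
1/Crs = 1/98 + 1/210 = 0.01497.
Crs = 66.8 mL/cmH2O.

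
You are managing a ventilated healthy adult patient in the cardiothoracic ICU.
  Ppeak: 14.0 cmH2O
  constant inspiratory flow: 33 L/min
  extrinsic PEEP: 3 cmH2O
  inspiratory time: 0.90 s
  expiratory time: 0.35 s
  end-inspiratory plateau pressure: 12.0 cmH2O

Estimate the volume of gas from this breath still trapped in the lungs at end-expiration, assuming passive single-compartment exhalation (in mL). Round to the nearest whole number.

Flow: 33 L/min ÷ 60 = 0.55 L/s.
Vt = flow × Ti = 0.55 L/s × 0.90 s × 1000 mL/L = 495.0 mL.
R = (PIP − Pplat)/V̇ = (14.0 − 12.0) / 0.55 = 2.0/0.55 = 3.636 cmH2O·s/L.
C = Vt/(Pplat − PEEP) = 495.0 / (12.0 − 3) = 495.0/9.0 = 55.0 mL/cmH2O.
τ = R × C = 3.636 × 0.055 L/cmH2O = 0.2 s.
Fraction remaining = e^(−Te/τ) = e^(−0.35/0.2) = 0.1738.
Trapped volume = 495.0 × 0.1738 = 86.031 mL.

86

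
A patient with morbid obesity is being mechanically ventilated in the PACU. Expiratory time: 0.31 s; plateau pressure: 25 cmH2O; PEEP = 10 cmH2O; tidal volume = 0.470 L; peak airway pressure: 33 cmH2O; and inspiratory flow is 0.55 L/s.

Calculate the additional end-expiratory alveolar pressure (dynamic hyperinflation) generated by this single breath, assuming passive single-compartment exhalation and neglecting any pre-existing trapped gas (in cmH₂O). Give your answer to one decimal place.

R = (PIP − Pplat)/V̇ = (33 − 25) / 0.55 = 8.0/0.55 = 14.545 cmH2O·s/L.
C = Vt/(Pplat − PEEP) = 470.0 / (25 − 10) = 470.0/15.0 = 31.333 mL/cmH2O.
τ = R × C = 14.545 × 0.03133 L/cmH2O = 0.4557 s.
Fraction remaining = e^(−Te/τ) = e^(−0.31/0.4557) = 0.5065; trapped volume = 470.0 × 0.5065 = 238.06 mL.
Additional alveolar pressure from trapping ≈ V_trapped / C = 238.06 / 31.333 = 7.598 cmH2O.

7.6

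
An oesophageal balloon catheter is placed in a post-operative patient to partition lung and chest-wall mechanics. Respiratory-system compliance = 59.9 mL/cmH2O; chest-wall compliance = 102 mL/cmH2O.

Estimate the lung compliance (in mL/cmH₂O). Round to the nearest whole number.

1/CL = 1/Crs − 1/Ccw.
1/CL = 1/59.9 − 1/102 = 0.006891.
CL = 145.12 mL/cmH2O.

145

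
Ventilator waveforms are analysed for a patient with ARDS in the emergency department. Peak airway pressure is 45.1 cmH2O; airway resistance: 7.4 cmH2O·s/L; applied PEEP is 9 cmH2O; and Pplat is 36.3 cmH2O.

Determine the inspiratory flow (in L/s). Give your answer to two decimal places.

1.19

flow = (PIP − Pplat) / Raw = 8.8 / 7.4 = 1.189 L/s.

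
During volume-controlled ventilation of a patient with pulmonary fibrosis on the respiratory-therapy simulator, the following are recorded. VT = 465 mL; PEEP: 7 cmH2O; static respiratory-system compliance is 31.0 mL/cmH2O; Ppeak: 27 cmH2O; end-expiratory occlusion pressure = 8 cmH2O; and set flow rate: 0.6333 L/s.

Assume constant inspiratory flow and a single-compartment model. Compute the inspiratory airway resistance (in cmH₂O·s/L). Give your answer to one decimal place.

6.3

Total PEEP = 8 cmH2O (set 7 + intrinsic 1); this is the baseline alveolar pressure.
Equation of motion (constant flow): PIP = Vt/C + R·V̇ + PEEP.
R·V̇ = PIP − Vt/C − PEEP = 27 − 465/31.0 − 8 = 27 − 15.0 − 8 = 4.0 cmH2O.
R = 4.0 / 0.6333 = 6.316 cmH2O·s/L.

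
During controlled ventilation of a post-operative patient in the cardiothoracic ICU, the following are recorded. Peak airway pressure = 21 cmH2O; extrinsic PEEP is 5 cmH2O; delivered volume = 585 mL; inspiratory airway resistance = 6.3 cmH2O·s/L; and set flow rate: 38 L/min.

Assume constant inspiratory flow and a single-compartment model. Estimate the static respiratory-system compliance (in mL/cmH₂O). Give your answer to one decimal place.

Flow: 38 L/min ÷ 60 = 0.6333 L/s.
Equation of motion (constant flow): PIP = Vt/C + R·V̇ + PEEP.
Vt/C = PIP − R·V̇ − PEEP = 21 − 6.3×0.6333 − 5 = 21 − 3.99 − 5 = 12.01 cmH2O.
C = Vt / 12.01 = 585 / 12.01 = 48.709 mL/cmH2O.

48.7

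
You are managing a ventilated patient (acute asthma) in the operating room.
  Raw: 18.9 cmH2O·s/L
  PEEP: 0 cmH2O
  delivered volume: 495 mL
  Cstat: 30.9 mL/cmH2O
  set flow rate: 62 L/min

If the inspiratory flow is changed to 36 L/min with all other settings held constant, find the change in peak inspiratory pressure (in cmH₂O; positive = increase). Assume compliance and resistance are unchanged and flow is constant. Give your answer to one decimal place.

Flow: 62 L/min ÷ 60 = 1.0333 L/s.
New flow: 36 L/min ÷ 60 = 0.6 L/s.
PIP = Vt/C + R·V̇ + PEEP (constant-flow equation of motion).
Only the resistive term changes: ΔPIP = R × ΔV̇ = 18.9 × (0.6 − 1.0333) = 18.9 × -0.4333 = -8.189 cmH2O.

-8.2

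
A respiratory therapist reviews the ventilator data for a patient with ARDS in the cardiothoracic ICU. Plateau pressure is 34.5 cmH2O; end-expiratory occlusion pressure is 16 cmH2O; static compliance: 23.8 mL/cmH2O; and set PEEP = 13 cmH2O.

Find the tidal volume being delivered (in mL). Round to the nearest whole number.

End-expiratory occlusion gives total PEEP = 16 cmH2O (intrinsic PEEP = 16 − 13 = 3). Use total PEEP for the elastic gradient.
Vt = Cstat × (Pplat − PEEPtotal) = 23.8 × (34.5 − 16) = 23.8 × 18.5 = 440.3 mL.

440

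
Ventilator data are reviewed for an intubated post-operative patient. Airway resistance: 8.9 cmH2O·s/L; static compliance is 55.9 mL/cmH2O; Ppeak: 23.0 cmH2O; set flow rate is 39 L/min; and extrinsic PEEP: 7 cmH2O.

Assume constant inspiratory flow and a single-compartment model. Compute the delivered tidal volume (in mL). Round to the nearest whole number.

571

Flow: 39 L/min ÷ 60 = 0.65 L/s.
Equation of motion (constant flow): PIP = Vt/C + R·V̇ + PEEP.
Vt/C = PIP − R·V̇ − PEEP = 23.0 − 5.785 − 7 = 10.215 cmH2O.
Vt = C × 10.215 = 55.9 × 10.215 = 571.02 mL.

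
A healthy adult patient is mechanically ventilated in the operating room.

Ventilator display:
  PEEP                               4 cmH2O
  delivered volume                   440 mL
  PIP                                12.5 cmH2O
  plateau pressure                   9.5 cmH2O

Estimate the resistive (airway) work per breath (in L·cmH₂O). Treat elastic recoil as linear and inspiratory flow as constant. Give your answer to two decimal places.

1.32

With constant inspiratory flow the resistive pressure is constant at PIP − Pplat = 12.5 − 9.5 = 3.0 cmH2O, so resistive work = 3.0 × 0.440 = 1.32 L·cmH2O.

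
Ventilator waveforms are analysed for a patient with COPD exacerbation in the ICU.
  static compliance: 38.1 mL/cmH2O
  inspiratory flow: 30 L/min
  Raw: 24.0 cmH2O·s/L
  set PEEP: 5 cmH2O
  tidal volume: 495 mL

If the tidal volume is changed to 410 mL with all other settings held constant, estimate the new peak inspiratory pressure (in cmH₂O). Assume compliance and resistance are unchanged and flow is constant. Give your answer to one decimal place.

Flow: 30 L/min ÷ 60 = 0.5 L/s.
PIP = Vt/C + R·V̇ + PEEP (constant-flow equation of motion).
Only the elastic term changes: ΔPIP = ΔVt / C = (410 − 495) / 38.1 = -2.231 cmH2O.
Original PIP = 495/38.1 + 24.0×0.5 + 5 = 29.992 cmH2O; new PIP = 29.992 + (-2.231) = 27.761 cmH2O.

27.8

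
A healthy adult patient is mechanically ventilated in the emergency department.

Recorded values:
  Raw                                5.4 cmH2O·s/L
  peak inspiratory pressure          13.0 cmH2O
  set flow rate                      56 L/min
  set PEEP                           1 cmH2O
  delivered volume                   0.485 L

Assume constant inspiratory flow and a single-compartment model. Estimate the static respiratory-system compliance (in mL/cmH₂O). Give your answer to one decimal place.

69.7

Flow: 56 L/min ÷ 60 = 0.9333 L/s.
Equation of motion (constant flow): PIP = Vt/C + R·V̇ + PEEP.
Vt/C = PIP − R·V̇ − PEEP = 13.0 − 5.4×0.9333 − 1 = 13.0 − 5.04 − 1 = 6.96 cmH2O.
C = Vt / 6.96 = 485 / 6.96 = 69.684 mL/cmH2O.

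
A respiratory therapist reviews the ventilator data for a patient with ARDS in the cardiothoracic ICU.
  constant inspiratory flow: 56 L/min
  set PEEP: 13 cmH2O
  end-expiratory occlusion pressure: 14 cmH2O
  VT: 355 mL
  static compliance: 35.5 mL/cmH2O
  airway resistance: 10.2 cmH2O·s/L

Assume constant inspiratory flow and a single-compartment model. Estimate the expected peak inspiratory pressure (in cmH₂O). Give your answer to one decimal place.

33.5

Flow: 56 L/min ÷ 60 = 0.9333 L/s.
Total PEEP = 14 cmH2O (set 13 + intrinsic 1); this is the baseline alveolar pressure.
Equation of motion (constant flow): PIP = Vt/C + R·V̇ + PEEP.
PIP = 355/35.5 + 10.2×0.9333 + 14 = 10.0 + 9.52 + 14 = 33.52 cmH2O.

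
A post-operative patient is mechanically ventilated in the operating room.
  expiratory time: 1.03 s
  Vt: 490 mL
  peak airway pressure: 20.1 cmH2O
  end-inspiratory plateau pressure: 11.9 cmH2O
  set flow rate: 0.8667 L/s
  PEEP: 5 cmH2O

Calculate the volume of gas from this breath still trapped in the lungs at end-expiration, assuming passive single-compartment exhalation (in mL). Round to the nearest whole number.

R = (PIP − Pplat)/V̇ = (20.1 − 11.9) / 0.8667 = 8.2/0.8667 = 9.461 cmH2O·s/L.
C = Vt/(Pplat − PEEP) = 490.0 / (11.9 − 5) = 490.0/6.9 = 71.014 mL/cmH2O.
τ = R × C = 9.461 × 0.07101 L/cmH2O = 0.6718 s.
Fraction remaining = e^(−Te/τ) = e^(−1.03/0.6718) = 0.2158.
Trapped volume = 490.0 × 0.2158 = 105.74 mL.

106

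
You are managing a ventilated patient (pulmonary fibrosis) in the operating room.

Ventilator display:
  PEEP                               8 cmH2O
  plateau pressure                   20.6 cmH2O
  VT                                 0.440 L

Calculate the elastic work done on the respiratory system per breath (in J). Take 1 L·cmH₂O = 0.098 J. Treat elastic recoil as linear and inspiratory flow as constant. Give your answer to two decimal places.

0.27

Elastic work ≈ ½ × (Pplat − PEEP) × Vt = 0.5 × (20.6 − 8) × 0.440 L = 0.5 × 12.6 × 0.440 = 2.772 L·cmH2O.
× 0.098 J/(L·cmH2O) → 0.2717 J.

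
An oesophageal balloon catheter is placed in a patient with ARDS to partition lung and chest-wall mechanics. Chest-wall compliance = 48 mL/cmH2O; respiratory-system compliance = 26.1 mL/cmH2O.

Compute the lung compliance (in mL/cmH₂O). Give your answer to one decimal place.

57.2

1/CL = 1/Crs − 1/Ccw.
1/CL = 1/26.1 − 1/48 = 0.01748.
CL = 57.208 mL/cmH2O.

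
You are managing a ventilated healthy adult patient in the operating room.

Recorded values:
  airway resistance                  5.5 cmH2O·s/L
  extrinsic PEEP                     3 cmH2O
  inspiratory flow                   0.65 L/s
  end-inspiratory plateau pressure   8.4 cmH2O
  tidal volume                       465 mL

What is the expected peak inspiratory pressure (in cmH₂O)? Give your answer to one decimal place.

PIP = Pplat + Raw × flow = 8.4 + 5.5 × 0.65 = 8.4 + 3.575 = 11.975 cmH2O.

12.0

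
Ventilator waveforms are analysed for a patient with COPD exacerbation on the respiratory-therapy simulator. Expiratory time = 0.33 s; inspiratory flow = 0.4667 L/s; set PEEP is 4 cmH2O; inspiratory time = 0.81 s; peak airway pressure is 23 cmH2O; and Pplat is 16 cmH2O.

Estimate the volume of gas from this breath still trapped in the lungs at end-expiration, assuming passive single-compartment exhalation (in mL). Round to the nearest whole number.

188

Vt = flow × Ti = 0.4667 L/s × 0.81 s × 1000 mL/L = 378.03 mL.
R = (PIP − Pplat)/V̇ = (23 − 16) / 0.4667 = 7.0/0.4667 = 14.999 cmH2O·s/L.
C = Vt/(Pplat − PEEP) = 378.03 / (16 − 4) = 378.03/12.0 = 31.503 mL/cmH2O.
τ = R × C = 14.999 × 0.0315 L/cmH2O = 0.4725 s.
Fraction remaining = e^(−Te/τ) = e^(−0.33/0.4725) = 0.4974.
Trapped volume = 378.03 × 0.4974 = 188.03 mL.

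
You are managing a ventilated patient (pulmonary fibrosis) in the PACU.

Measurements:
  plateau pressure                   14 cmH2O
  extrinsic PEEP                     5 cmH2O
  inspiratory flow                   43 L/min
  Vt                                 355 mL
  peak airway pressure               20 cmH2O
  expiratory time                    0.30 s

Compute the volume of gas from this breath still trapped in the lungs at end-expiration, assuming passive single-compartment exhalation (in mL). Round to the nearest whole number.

143

Flow: 43 L/min ÷ 60 = 0.7167 L/s.
R = (PIP − Pplat)/V̇ = (20 − 14) / 0.7167 = 6.0/0.7167 = 8.372 cmH2O·s/L.
C = Vt/(Pplat − PEEP) = 355.0 / (14 − 5) = 355.0/9.0 = 39.444 mL/cmH2O.
τ = R × C = 8.372 × 0.03944 L/cmH2O = 0.3302 s.
Fraction remaining = e^(−Te/τ) = e^(−0.30/0.3302) = 0.4031.
Trapped volume = 355.0 × 0.4031 = 143.1 mL.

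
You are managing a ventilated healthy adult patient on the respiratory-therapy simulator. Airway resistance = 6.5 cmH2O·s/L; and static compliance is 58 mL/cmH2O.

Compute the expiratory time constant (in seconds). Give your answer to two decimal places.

τ = R × C = 6.5 × 58 mL/cmH2O = 6.5 × 0.058 L/cmH2O = 0.377 s.

0.38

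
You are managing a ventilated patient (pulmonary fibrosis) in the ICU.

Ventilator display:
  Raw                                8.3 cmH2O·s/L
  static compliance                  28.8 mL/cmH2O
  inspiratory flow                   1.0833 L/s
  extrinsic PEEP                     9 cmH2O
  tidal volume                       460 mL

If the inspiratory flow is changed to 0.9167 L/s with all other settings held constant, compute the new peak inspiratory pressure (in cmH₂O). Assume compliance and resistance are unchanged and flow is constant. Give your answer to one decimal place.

PIP = Vt/C + R·V̇ + PEEP (constant-flow equation of motion).
Only the resistive term changes: ΔPIP = R × ΔV̇ = 8.3 × (0.9167 − 1.0833) = 8.3 × -0.1666 = -1.383 cmH2O.
Original PIP = 460/28.8 + 8.3×1.0833 + 9 = 33.964 cmH2O; new PIP = 33.964 + (-1.383) = 32.581 cmH2O.

32.6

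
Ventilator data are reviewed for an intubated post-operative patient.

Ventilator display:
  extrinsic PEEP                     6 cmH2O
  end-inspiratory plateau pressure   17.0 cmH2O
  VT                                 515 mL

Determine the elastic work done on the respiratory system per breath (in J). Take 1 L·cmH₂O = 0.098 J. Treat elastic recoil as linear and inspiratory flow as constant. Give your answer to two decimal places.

Elastic work ≈ ½ × (Pplat − PEEP) × Vt = 0.5 × (17.0 − 6) × 0.515 L = 0.5 × 11.0 × 0.515 = 2.833 L·cmH2O.
× 0.098 J/(L·cmH2O) → 0.2776 J.

0.28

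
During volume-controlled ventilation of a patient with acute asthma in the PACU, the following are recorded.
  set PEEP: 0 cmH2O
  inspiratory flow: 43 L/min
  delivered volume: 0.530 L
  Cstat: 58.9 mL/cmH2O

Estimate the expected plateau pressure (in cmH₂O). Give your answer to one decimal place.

9.0

Pplat = PEEP + Vt / Cstat = 0 + 530 / 58.9 = 0 + 8.998 = 8.998 cmH2O.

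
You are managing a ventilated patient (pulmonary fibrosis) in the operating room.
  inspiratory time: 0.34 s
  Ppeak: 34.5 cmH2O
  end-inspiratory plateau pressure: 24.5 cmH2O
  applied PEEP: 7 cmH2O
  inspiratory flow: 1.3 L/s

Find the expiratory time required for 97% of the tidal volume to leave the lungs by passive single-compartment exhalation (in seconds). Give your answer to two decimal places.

0.68

Vt = flow × Ti = 1.3 L/s × 0.34 s × 1000 mL/L = 442.0 mL.
R = (PIP − Pplat)/V̇ = (34.5 − 24.5) / 1.3 = 10.0/1.3 = 7.692 cmH2O·s/L.
C = Vt/(Pplat − PEEP) = 442.0 / (24.5 − 7) = 442.0/17.5 = 25.257 mL/cmH2O.
τ = R × C = 7.692 × 0.02526 L/cmH2O = 0.1943 s.
t = −τ·ln(1 − 0.97) = −0.1943·ln(0.03) = 0.6813 s.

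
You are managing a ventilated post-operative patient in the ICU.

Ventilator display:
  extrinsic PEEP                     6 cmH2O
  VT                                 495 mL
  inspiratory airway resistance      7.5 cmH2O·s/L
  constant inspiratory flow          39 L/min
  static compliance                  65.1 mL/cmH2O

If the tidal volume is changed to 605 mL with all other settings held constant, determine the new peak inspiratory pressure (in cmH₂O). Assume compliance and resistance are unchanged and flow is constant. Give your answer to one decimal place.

20.2

Flow: 39 L/min ÷ 60 = 0.65 L/s.
PIP = Vt/C + R·V̇ + PEEP (constant-flow equation of motion).
Only the elastic term changes: ΔPIP = ΔVt / C = (605 − 495) / 65.1 = 1.69 cmH2O.
Original PIP = 495/65.1 + 7.5×0.65 + 6 = 18.479 cmH2O; new PIP = 18.479 + (1.69) = 20.169 cmH2O.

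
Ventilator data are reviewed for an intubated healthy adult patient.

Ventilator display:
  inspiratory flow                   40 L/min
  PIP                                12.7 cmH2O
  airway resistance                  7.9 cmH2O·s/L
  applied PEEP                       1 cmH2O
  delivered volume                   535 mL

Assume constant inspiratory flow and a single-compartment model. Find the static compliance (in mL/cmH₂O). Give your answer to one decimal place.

Flow: 40 L/min ÷ 60 = 0.6667 L/s.
Equation of motion (constant flow): PIP = Vt/C + R·V̇ + PEEP.
Vt/C = PIP − R·V̇ − PEEP = 12.7 − 7.9×0.6667 − 1 = 12.7 − 5.267 − 1 = 6.433 cmH2O.
C = Vt / 6.433 = 535 / 6.433 = 83.165 mL/cmH2O.

83.2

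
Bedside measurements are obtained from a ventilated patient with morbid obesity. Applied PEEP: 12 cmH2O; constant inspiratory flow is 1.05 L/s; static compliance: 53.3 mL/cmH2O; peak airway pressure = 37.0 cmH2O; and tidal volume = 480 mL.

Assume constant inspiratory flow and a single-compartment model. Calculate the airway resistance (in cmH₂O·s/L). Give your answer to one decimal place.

15.2

Equation of motion (constant flow): PIP = Vt/C + R·V̇ + PEEP.
R·V̇ = PIP − Vt/C − PEEP = 37.0 − 480/53.3 − 12 = 37.0 − 9.006 − 12 = 15.994 cmH2O.
R = 15.994 / 1.05 = 15.232 cmH2O·s/L.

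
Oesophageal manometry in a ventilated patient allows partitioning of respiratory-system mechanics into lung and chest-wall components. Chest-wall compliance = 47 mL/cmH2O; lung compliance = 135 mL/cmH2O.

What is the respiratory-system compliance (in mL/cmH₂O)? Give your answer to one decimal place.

Lung and chest wall are elastances in series: 1/Crs = 1/CL + 1/Ccw.
1/Crs = 1/135 + 1/47 = 0.02868.
Crs = 34.868 mL/cmH2O.

34.9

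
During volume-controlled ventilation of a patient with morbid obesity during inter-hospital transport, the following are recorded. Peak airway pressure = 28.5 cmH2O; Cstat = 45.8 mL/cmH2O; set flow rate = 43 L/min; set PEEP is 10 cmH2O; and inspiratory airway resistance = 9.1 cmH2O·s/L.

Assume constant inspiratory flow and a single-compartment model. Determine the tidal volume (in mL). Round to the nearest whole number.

549

Flow: 43 L/min ÷ 60 = 0.7167 L/s.
Equation of motion (constant flow): PIP = Vt/C + R·V̇ + PEEP.
Vt/C = PIP − R·V̇ − PEEP = 28.5 − 6.522 − 10 = 11.978 cmH2O.
Vt = C × 11.978 = 45.8 × 11.978 = 548.59 mL.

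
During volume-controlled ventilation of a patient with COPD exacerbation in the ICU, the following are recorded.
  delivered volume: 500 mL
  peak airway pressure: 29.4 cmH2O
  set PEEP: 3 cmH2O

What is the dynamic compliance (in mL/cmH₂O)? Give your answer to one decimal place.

Dynamic compliance = Vt / (PIP − PEEP) = 500 / (29.4 − 3) = 500 / 26.4 = 18.939 mL/cmH2O.

18.9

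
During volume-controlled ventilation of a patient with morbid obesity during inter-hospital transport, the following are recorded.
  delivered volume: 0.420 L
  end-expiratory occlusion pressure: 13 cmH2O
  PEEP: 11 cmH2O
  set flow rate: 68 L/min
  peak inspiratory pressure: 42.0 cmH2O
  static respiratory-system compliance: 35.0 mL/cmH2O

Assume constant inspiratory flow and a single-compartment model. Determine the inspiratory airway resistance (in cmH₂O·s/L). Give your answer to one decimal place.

15.0

Flow: 68 L/min ÷ 60 = 1.1333 L/s.
Total PEEP = 13 cmH2O (set 11 + intrinsic 2); this is the baseline alveolar pressure.
Equation of motion (constant flow): PIP = Vt/C + R·V̇ + PEEP.
R·V̇ = PIP − Vt/C − PEEP = 42.0 − 420/35.0 − 13 = 42.0 − 12.0 − 13 = 17.0 cmH2O.
R = 17.0 / 1.1333 = 15.0 cmH2O·s/L.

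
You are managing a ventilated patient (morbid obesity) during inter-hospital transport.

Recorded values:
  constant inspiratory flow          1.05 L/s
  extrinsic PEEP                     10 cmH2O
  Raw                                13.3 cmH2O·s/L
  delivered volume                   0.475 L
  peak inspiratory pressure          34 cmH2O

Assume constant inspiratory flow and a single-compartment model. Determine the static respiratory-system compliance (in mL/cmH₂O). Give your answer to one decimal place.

Equation of motion (constant flow): PIP = Vt/C + R·V̇ + PEEP.
Vt/C = PIP − R·V̇ − PEEP = 34 − 13.3×1.05 − 10 = 34 − 13.965 − 10 = 10.035 cmH2O.
C = Vt / 10.035 = 475 / 10.035 = 47.334 mL/cmH2O.

47.3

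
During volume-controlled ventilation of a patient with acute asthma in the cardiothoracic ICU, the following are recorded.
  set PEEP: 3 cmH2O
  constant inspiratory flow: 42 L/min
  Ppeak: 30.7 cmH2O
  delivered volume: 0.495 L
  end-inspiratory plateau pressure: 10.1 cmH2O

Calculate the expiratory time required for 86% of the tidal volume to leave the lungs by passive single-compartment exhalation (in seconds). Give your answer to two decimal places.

4.03

Flow: 42 L/min ÷ 60 = 0.7 L/s.
R = (PIP − Pplat)/V̇ = (30.7 − 10.1) / 0.7 = 20.6/0.7 = 29.429 cmH2O·s/L.
C = Vt/(Pplat − PEEP) = 495.0 / (10.1 − 3) = 495.0/7.1 = 69.718 mL/cmH2O.
τ = R × C = 29.429 × 0.06972 L/cmH2O = 2.052 s.
t = −τ·ln(1 − 0.86) = −2.052·ln(0.14) = 4.034 s.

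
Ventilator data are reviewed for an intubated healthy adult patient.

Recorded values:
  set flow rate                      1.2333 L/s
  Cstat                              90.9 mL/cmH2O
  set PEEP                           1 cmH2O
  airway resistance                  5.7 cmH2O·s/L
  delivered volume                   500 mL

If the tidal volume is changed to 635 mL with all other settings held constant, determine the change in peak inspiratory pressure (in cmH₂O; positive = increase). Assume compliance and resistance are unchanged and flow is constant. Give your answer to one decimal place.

1.5

PIP = Vt/C + R·V̇ + PEEP (constant-flow equation of motion).
Only the elastic term changes: ΔPIP = ΔVt / C = (635 − 500) / 90.9 = 1.485 cmH2O.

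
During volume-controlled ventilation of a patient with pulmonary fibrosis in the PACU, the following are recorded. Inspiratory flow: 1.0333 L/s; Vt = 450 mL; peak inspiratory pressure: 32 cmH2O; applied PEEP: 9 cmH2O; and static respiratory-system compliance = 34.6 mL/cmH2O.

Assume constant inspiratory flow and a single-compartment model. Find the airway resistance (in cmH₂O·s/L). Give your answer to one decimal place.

Equation of motion (constant flow): PIP = Vt/C + R·V̇ + PEEP.
R·V̇ = PIP − Vt/C − PEEP = 32 − 450/34.6 − 9 = 32 − 13.006 − 9 = 9.994 cmH2O.
R = 9.994 / 1.0333 = 9.672 cmH2O·s/L.

9.7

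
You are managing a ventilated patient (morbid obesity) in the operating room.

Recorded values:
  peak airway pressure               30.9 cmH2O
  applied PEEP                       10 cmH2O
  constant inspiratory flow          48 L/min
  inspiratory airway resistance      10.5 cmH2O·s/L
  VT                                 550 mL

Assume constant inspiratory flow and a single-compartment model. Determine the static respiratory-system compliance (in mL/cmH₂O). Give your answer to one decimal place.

Flow: 48 L/min ÷ 60 = 0.8 L/s.
Equation of motion (constant flow): PIP = Vt/C + R·V̇ + PEEP.
Vt/C = PIP − R·V̇ − PEEP = 30.9 − 10.5×0.8 − 10 = 30.9 − 8.4 − 10 = 12.5 cmH2O.
C = Vt / 12.5 = 550 / 12.5 = 44.0 mL/cmH2O.

44.0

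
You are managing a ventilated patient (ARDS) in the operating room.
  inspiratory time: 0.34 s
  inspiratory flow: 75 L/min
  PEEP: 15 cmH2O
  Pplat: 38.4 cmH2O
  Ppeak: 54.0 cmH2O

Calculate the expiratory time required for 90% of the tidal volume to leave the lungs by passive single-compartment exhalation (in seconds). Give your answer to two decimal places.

Flow: 75 L/min ÷ 60 = 1.25 L/s.
Vt = flow × Ti = 1.25 L/s × 0.34 s × 1000 mL/L = 425.0 mL.
R = (PIP − Pplat)/V̇ = (54.0 − 38.4) / 1.25 = 15.6/1.25 = 12.48 cmH2O·s/L.
C = Vt/(Pplat − PEEP) = 425.0 / (38.4 − 15) = 425.0/23.4 = 18.162 mL/cmH2O.
τ = R × C = 12.48 × 0.01816 L/cmH2O = 0.2266 s.
t = −τ·ln(1 − 0.90) = −0.2266·ln(0.1) = 0.5218 s.

0.52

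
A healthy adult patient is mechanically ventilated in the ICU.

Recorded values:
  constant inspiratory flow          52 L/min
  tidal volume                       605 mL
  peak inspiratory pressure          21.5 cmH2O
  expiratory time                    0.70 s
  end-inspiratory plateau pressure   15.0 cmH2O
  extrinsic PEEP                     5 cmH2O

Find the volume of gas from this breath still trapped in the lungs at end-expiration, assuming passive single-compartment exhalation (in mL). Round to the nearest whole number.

129

Flow: 52 L/min ÷ 60 = 0.8667 L/s.
R = (PIP − Pplat)/V̇ = (21.5 − 15.0) / 0.8667 = 6.5/0.8667 = 7.5 cmH2O·s/L.
C = Vt/(Pplat − PEEP) = 605.0 / (15.0 − 5) = 605.0/10.0 = 60.5 mL/cmH2O.
τ = R × C = 7.5 × 0.0605 L/cmH2O = 0.4538 s.
Fraction remaining = e^(−Te/τ) = e^(−0.70/0.4538) = 0.2138.
Trapped volume = 605.0 × 0.2138 = 129.35 mL.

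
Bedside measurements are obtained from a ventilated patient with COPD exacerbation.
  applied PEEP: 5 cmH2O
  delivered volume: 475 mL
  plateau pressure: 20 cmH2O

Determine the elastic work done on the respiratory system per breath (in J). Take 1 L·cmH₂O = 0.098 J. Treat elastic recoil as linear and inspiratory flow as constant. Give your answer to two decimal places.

Elastic work ≈ ½ × (Pplat − PEEP) × Vt = 0.5 × (20 − 5) × 0.475 L = 0.5 × 15.0 × 0.475 = 3.563 L·cmH2O.
× 0.098 J/(L·cmH2O) → 0.3492 J.

0.35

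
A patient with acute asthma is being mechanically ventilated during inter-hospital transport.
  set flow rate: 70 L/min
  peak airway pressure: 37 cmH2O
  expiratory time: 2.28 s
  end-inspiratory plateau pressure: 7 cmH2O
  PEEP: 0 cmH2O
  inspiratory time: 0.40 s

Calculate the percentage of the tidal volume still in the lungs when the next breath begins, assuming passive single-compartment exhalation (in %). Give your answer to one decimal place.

26.4

Flow: 70 L/min ÷ 60 = 1.1667 L/s.
Vt = flow × Ti = 1.1667 L/s × 0.40 s × 1000 mL/L = 466.68 mL.
R = (PIP − Pplat)/V̇ = (37 − 7) / 1.1667 = 30.0/1.1667 = 25.714 cmH2O·s/L.
C = Vt/(Pplat − PEEP) = 466.68 / (7 − 0) = 466.68/7.0 = 66.669 mL/cmH2O.
τ = R × C = 25.714 × 0.06667 L/cmH2O = 1.714 s.
Fraction remaining at end-expiration = e^(−Te/τ) = e^(−2.28/1.714) = 0.2644 → 26.44%.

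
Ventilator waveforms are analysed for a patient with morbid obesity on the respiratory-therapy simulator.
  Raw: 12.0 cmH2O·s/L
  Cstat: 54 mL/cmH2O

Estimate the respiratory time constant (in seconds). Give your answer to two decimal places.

τ = R × C = 12.0 × 54 mL/cmH2O = 12.0 × 0.054 L/cmH2O = 0.648 s.

0.65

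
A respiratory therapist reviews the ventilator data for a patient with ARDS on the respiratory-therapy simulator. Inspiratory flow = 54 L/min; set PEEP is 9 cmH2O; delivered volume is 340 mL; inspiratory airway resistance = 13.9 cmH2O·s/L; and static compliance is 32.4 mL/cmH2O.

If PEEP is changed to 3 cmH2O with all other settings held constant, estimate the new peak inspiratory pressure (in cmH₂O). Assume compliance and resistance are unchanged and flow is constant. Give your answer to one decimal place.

26.0

Flow: 54 L/min ÷ 60 = 0.9 L/s.
PIP = Vt/C + R·V̇ + PEEP (constant-flow equation of motion).
Only the baseline term changes: ΔPIP = ΔPEEP = 3 − 9 = -6.0 cmH2O.
Original PIP = 340/32.4 + 13.9×0.9 + 9 = 32.004 cmH2O; new PIP = 32.004 + (-6.0) = 26.004 cmH2O.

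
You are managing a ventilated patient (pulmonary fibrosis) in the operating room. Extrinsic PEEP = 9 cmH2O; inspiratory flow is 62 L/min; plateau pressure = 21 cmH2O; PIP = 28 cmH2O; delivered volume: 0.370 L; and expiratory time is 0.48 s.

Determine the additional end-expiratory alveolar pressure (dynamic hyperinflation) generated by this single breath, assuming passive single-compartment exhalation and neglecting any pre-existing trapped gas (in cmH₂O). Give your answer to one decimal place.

1.2

Flow: 62 L/min ÷ 60 = 1.0333 L/s.
R = (PIP − Pplat)/V̇ = (28 − 21) / 1.0333 = 7.0/1.0333 = 6.774 cmH2O·s/L.
C = Vt/(Pplat − PEEP) = 370.0 / (21 − 9) = 370.0/12.0 = 30.833 mL/cmH2O.
τ = R × C = 6.774 × 0.03083 L/cmH2O = 0.2088 s.
Fraction remaining = e^(−Te/τ) = e^(−0.48/0.2088) = 0.1004; trapped volume = 370.0 × 0.1004 = 37.148 mL.
Additional alveolar pressure from trapping ≈ V_trapped / C = 37.148 / 30.833 = 1.205 cmH2O.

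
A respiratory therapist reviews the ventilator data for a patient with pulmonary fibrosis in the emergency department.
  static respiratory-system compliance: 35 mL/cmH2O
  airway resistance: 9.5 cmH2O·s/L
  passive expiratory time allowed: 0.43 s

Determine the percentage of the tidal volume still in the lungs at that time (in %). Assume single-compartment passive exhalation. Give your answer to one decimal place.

27.4

τ = R × C = 9.5 × 35 mL/cmH2O = 9.5 × 0.035 L/cmH2O = 0.3325 s.
Passive exhalation: V(t)/V₀ = e^(−t/τ) = e^(−0.43/0.3325) = 0.2744.
Fraction remaining = 0.2744 → 27.44%.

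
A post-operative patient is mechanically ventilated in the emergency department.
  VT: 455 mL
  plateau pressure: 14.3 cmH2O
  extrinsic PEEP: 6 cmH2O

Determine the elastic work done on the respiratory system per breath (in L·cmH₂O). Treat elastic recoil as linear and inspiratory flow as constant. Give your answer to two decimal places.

Elastic work ≈ ½ × (Pplat − PEEP) × Vt = 0.5 × (14.3 − 6) × 0.455 L = 0.5 × 8.3 × 0.455 = 1.888 L·cmH2O.

1.89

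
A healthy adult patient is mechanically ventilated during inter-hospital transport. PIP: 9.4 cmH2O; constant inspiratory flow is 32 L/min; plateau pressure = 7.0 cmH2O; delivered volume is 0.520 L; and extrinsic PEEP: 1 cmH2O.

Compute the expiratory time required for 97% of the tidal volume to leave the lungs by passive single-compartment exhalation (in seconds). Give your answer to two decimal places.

1.37

Flow: 32 L/min ÷ 60 = 0.5333 L/s.
R = (PIP − Pplat)/V̇ = (9.4 − 7.0) / 0.5333 = 2.4/0.5333 = 4.5 cmH2O·s/L.
C = Vt/(Pplat − PEEP) = 520.0 / (7.0 − 1) = 520.0/6.0 = 86.667 mL/cmH2O.
τ = R × C = 4.5 × 0.08667 L/cmH2O = 0.39 s.
t = −τ·ln(1 − 0.97) = −0.39·ln(0.03) = 1.368 s.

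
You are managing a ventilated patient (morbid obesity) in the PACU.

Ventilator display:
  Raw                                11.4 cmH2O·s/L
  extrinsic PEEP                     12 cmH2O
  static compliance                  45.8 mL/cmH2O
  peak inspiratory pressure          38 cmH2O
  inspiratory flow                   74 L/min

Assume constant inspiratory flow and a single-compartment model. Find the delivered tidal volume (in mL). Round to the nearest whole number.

Flow: 74 L/min ÷ 60 = 1.2333 L/s.
Equation of motion (constant flow): PIP = Vt/C + R·V̇ + PEEP.
Vt/C = PIP − R·V̇ − PEEP = 38 − 14.06 − 12 = 11.94 cmH2O.
Vt = C × 11.94 = 45.8 × 11.94 = 546.85 mL.

547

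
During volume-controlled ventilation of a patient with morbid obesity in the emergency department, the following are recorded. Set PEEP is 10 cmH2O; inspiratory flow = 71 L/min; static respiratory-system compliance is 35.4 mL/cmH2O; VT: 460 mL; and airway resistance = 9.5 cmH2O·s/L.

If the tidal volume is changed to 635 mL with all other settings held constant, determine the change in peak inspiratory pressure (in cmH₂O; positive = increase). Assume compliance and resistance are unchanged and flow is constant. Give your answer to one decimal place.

4.9

PIP = Vt/C + R·V̇ + PEEP (constant-flow equation of motion).
Only the elastic term changes: ΔPIP = ΔVt / C = (635 − 460) / 35.4 = 4.944 cmH2O.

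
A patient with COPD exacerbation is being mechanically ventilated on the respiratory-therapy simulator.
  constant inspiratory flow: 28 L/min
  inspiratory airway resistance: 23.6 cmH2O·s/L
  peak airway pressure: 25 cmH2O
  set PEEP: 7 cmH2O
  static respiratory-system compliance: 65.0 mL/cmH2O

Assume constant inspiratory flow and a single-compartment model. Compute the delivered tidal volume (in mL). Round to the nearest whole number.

Flow: 28 L/min ÷ 60 = 0.4667 L/s.
Equation of motion (constant flow): PIP = Vt/C + R·V̇ + PEEP.
Vt/C = PIP − R·V̇ − PEEP = 25 − 11.014 − 7 = 6.986 cmH2O.
Vt = C × 6.986 = 65.0 × 6.986 = 454.09 mL.

454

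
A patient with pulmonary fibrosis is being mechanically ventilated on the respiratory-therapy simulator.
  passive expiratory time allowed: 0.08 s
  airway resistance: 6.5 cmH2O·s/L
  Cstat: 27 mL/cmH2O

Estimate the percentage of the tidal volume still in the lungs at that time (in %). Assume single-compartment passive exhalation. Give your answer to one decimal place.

63.4

τ = R × C = 6.5 × 27 mL/cmH2O = 6.5 × 0.027 L/cmH2O = 0.1755 s.
Passive exhalation: V(t)/V₀ = e^(−t/τ) = e^(−0.08/0.1755) = 0.6339.
Fraction remaining = 0.6339 → 63.39%.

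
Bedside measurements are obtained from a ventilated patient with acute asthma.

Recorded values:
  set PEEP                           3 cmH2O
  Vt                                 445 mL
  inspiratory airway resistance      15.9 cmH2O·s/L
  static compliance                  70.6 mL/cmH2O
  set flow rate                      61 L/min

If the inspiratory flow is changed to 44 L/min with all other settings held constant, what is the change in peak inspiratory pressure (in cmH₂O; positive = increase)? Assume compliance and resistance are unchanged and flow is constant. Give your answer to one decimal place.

Flow: 61 L/min ÷ 60 = 1.0167 L/s.
New flow: 44 L/min ÷ 60 = 0.7333 L/s.
PIP = Vt/C + R·V̇ + PEEP (constant-flow equation of motion).
Only the resistive term changes: ΔPIP = R × ΔV̇ = 15.9 × (0.7333 − 1.0167) = 15.9 × -0.2834 = -4.506 cmH2O.

-4.5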